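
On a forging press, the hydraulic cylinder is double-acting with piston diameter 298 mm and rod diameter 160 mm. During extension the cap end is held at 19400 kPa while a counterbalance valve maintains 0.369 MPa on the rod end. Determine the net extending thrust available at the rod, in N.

Cap-side area A_cap = π/4 × (298 mm)² = 69750 mm^2
Rod-side annular area A_ann = π/4 × (298² − 160²) = 49640 mm^2
Net thrust = P_cap·A_cap − P_rod·A_ann = 1.353e6 N − 18320 N

F ≈ 1.33e6 N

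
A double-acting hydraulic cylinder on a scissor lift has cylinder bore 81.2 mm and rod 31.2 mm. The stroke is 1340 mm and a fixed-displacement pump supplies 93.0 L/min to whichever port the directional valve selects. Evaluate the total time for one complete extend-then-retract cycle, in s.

t ≈ 8.29 s

Cap-side area A_cap = π/4 × (81.2 mm)² = 5178 mm^2
Rod-side annular area A_ann = π/4 × (81.2² − 31.2²) = 4414 mm^2
t_ext = A_cap·L/Q = 4.477 s
t_ret = A_ann·L/Q = 3.816 s
t_cycle = t_ext + t_ret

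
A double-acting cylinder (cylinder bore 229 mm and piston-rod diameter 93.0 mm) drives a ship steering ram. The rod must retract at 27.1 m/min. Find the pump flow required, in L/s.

Rod-side annular area A_ann = π/4 × (229² − 93.0²) = 34390 mm^2
Q = A × v

Q ≈ 15.5 L/s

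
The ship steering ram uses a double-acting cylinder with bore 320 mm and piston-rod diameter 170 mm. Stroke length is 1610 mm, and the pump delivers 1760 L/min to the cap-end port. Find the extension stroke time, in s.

Cap-side area A_cap = π/4 × (320 mm)² = 80420 mm^2
Swept volume V = A × L; t = V / Q = A·L / Q

t ≈ 4.41 s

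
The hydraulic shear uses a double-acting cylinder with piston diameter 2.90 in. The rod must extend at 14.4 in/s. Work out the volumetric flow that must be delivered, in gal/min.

Q ≈ 24.7 gal/min

Cap-side area A_cap = π/4 × (2.90 in)² = 6.605 in^2
Q = A × v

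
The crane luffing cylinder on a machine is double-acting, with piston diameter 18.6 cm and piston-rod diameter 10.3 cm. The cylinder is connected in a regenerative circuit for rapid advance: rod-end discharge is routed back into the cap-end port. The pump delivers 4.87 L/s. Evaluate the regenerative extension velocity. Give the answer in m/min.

v ≈ 35.1 m/min

In regeneration the rod-end outflow joins the pump flow into the cap end, so the net volume the pump must supply per unit advance equals the rod cross-section area.
Rod cross-section A_rod = π/4 × (10.3 cm)² = 83.32 cm^2
v = Q_pump / A_rod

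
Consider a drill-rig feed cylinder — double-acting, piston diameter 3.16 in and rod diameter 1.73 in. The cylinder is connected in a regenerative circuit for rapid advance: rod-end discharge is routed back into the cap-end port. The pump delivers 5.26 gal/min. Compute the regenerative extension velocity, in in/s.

In regeneration the rod-end outflow joins the pump flow into the cap end, so the net volume the pump must supply per unit advance equals the rod cross-section area.
Rod cross-section A_rod = π/4 × (1.73 in)² = 2.351 in^2
v = Q_pump / A_rod

v ≈ 8.62 in/s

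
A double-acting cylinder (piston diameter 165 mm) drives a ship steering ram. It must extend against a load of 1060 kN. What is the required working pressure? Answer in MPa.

P ≈ 49.6 MPa

Cap-side area A_cap = π/4 × (165 mm)² = 21380 mm^2
P = F / A = 1060 kN / A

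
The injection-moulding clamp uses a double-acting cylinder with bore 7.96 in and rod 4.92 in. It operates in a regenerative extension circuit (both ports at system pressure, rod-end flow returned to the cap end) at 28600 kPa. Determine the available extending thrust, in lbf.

F ≈ 78900 lbf

With equal pressure on both faces, forces on the annular region cancel; the net push is pressure × rod cross-section.
Rod cross-section A_rod = π/4 × (4.92 in)² = 19.01 in^2
F = P × A_rod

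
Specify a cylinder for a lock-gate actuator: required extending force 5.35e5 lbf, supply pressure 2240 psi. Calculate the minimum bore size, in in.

D ≈ 17.4 in

Extension force acts on the full piston face: F = P × (π/4)D².
D = √(4F / (πP)) = √(4 × 5.35e5 lbf / (π × 2240 psi))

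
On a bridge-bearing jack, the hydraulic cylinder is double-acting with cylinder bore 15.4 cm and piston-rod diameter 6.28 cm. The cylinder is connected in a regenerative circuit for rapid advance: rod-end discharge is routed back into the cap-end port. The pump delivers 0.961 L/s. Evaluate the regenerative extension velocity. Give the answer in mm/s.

In regeneration the rod-end outflow joins the pump flow into the cap end, so the net volume the pump must supply per unit advance equals the rod cross-section area.
Rod cross-section A_rod = π/4 × (6.28 cm)² = 30.97 cm^2
v = Q_pump / A_rod

v ≈ 310 mm/s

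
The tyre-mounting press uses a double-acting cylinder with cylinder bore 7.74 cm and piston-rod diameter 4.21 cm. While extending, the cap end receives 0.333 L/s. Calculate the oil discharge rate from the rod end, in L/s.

Cap-side area A_cap = π/4 × (7.74 cm)² = 47.05 cm^2
Rod-side annular area A_ann = π/4 × (7.74² − 4.21²) = 33.13 cm^2
Piston speed v = Q_in/A_cap; rod-end outflow Q_out = v × A_ann = Q_in × A_ann/A_cap.

Q_out ≈ 0.234 L/s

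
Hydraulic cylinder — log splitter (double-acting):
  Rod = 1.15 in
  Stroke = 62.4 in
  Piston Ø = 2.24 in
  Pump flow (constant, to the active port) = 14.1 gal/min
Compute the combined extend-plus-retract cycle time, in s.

t ≈ 7.87 s

Cap-side area A_cap = π/4 × (2.24 in)² = 3.941 in^2
Rod-side annular area A_ann = π/4 × (2.24² − 1.15²) = 2.902 in^2
t_ext = A_cap·L/Q = 4.530 s
t_ret = A_ann·L/Q = 3.336 s
t_cycle = t_ext + t_ret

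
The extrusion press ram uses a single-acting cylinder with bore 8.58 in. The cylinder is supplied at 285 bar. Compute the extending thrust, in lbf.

F ≈ 2.39e5 lbf

Cap-side area A_cap = π/4 × (8.58 in)² = 57.82 in^2
F = P × A_cap = 285 bar × A_cap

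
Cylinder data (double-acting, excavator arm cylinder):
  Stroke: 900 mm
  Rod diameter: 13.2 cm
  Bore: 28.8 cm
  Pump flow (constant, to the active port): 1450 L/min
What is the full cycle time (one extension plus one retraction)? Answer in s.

Cap-side area A_cap = π/4 × (28.8 cm)² = 651.4 cm^2
Rod-side annular area A_ann = π/4 × (28.8² − 13.2²) = 514.6 cm^2
t_ext = A_cap·L/Q = 2.426 s
t_ret = A_ann·L/Q = 1.916 s
t_cycle = t_ext + t_ret

t ≈ 4.34 s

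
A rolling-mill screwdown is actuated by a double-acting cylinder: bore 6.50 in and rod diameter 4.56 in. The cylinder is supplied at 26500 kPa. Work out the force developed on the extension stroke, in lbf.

Cap-side area A_cap = π/4 × (6.50 in)² = 33.18 in^2
F = P × A_cap = 26500 kPa × A_cap

F ≈ 1.28e5 lbf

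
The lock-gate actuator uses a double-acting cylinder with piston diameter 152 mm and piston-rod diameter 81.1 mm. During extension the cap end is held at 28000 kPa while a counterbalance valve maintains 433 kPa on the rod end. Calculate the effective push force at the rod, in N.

Cap-side area A_cap = π/4 × (152 mm)² = 18150 mm^2
Rod-side annular area A_ann = π/4 × (152² − 81.1²) = 12980 mm^2
Net thrust = P_cap·A_cap − P_rod·A_ann = 5.081e5 N − 5620 N

F ≈ 5.02e5 N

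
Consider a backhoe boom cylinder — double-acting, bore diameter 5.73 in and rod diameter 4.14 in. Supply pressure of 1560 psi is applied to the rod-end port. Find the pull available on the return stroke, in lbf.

Rod-side annular area A_ann = π/4 × (5.73² − 4.14²) = 12.33 in^2
On retraction the pressure acts on the annular area (bore minus rod).
F = P × A_ann

F ≈ 19200 lbf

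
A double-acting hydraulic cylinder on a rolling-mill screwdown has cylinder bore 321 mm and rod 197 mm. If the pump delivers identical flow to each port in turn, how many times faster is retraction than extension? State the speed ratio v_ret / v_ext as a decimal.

v_ret/v_ext ≈ 1.60

Cap-side area A_cap = π/4 × (321 mm)² = 80930 mm^2
Rod-side annular area A_ann = π/4 × (321² − 197²) = 50450 mm^2
For equal Q, v ∝ 1/A, so v_ret/v_ext = A_cap/A_ann.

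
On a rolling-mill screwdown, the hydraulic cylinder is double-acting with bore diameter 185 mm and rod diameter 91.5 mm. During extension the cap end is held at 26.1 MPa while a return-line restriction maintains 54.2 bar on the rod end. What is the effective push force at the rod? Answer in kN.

F ≈ 592 kN

Cap-side area A_cap = π/4 × (185 mm)² = 26880 mm^2
Rod-side annular area A_ann = π/4 × (185² − 91.5²) = 20300 mm^2
Net thrust = P_cap·A_cap − P_rod·A_ann = 701.6 kN − 110.1 kN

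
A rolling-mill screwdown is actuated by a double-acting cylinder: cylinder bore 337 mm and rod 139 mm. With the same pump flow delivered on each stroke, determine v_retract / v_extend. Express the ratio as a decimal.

Cap-side area A_cap = π/4 × (337 mm)² = 89200 mm^2
Rod-side annular area A_ann = π/4 × (337² − 139²) = 74020 mm^2
For equal Q, v ∝ 1/A, so v_ret/v_ext = A_cap/A_ann.

v_ret/v_ext ≈ 1.21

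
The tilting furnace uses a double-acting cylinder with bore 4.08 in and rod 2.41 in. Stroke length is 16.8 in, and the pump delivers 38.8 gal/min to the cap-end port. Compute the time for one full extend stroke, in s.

t ≈ 1.47 s

Cap-side area A_cap = π/4 × (4.08 in)² = 13.07 in^2
Swept volume V = A × L; t = V / Q = A·L / Q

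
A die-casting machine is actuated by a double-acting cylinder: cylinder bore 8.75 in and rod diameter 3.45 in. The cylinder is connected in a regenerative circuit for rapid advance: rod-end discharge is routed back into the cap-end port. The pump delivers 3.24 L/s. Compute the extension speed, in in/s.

In regeneration the rod-end outflow joins the pump flow into the cap end, so the net volume the pump must supply per unit advance equals the rod cross-section area.
Rod cross-section A_rod = π/4 × (3.45 in)² = 9.348 in^2
v = Q_pump / A_rod

v ≈ 21.2 in/s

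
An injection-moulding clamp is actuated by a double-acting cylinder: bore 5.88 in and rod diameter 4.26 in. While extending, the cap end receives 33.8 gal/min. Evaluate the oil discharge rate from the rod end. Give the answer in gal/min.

Q_out ≈ 16.1 gal/min

Cap-side area A_cap = π/4 × (5.88 in)² = 27.15 in^2
Rod-side annular area A_ann = π/4 × (5.88² − 4.26²) = 12.90 in^2
Piston speed v = Q_in/A_cap; rod-end outflow Q_out = v × A_ann = Q_in × A_ann/A_cap.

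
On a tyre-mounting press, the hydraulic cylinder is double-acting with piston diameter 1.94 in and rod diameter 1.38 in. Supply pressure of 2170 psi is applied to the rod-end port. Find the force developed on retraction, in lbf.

F ≈ 3170 lbf

Rod-side annular area A_ann = π/4 × (1.94² − 1.38²) = 1.460 in^2
On retraction the pressure acts on the annular area (bore minus rod).
F = P × A_ann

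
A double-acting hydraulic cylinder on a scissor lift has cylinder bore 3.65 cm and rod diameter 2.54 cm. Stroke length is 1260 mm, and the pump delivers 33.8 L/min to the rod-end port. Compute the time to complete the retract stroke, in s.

t ≈ 1.21 s

Rod-side annular area A_ann = π/4 × (3.65² − 2.54²) = 5.396 cm^2
Swept volume V = A × L; t = V / Q = A·L / Q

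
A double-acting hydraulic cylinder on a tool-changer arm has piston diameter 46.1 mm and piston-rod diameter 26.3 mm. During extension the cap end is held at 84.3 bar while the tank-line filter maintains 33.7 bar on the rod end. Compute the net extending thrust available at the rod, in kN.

Cap-side area A_cap = π/4 × (46.1 mm)² = 1669 mm^2
Rod-side annular area A_ann = π/4 × (46.1² − 26.3²) = 1126 mm^2
Net thrust = P_cap·A_cap − P_rod·A_ann = 14.07 kN − 3.794 kN

F ≈ 10.3 kN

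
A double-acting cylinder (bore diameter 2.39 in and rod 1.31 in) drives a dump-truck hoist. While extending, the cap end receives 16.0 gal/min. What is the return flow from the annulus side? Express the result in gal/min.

Cap-side area A_cap = π/4 × (2.39 in)² = 4.486 in^2
Rod-side annular area A_ann = π/4 × (2.39² − 1.31²) = 3.138 in^2
Piston speed v = Q_in/A_cap; rod-end outflow Q_out = v × A_ann = Q_in × A_ann/A_cap.

Q_out ≈ 11.2 gal/min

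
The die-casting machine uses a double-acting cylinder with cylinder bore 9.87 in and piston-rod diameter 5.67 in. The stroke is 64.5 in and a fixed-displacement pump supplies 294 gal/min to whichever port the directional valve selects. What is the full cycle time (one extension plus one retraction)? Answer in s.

Cap-side area A_cap = π/4 × (9.87 in)² = 76.51 in^2
Rod-side annular area A_ann = π/4 × (9.87² − 5.67²) = 51.26 in^2
t_ext = A_cap·L/Q = 4.360 s
t_ret = A_ann·L/Q = 2.921 s
t_cycle = t_ext + t_ret

t ≈ 7.28 s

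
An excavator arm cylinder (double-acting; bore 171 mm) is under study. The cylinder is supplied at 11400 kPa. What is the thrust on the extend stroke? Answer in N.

Cap-side area A_cap = π/4 × (171 mm)² = 22970 mm^2
F = P × A_cap = 11400 kPa × A_cap

F ≈ 2.62e5 N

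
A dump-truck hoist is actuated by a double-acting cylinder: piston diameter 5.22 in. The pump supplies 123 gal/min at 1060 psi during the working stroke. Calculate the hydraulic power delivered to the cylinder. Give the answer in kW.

W ≈ 56.7 kW

Hydraulic power = P × Q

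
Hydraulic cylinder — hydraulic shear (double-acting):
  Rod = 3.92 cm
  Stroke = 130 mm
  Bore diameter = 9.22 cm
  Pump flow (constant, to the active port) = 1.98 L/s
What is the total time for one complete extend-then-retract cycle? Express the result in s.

t ≈ 0.797 s

Cap-side area A_cap = π/4 × (9.22 cm)² = 66.77 cm^2
Rod-side annular area A_ann = π/4 × (9.22² − 3.92²) = 54.70 cm^2
t_ext = A_cap·L/Q = 0.4384 s
t_ret = A_ann·L/Q = 0.3591 s
t_cycle = t_ext + t_ret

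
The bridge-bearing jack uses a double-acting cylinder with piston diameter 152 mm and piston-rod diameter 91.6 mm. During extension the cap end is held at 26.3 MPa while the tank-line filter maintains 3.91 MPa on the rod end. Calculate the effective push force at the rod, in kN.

F ≈ 432 kN

Cap-side area A_cap = π/4 × (152 mm)² = 18150 mm^2
Rod-side annular area A_ann = π/4 × (152² − 91.6²) = 11560 mm^2
Net thrust = P_cap·A_cap − P_rod·A_ann = 477.2 kN − 45.18 kN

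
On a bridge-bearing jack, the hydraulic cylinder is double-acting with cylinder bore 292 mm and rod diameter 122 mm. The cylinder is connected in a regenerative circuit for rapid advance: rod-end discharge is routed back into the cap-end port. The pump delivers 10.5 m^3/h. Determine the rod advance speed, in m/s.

v ≈ 0.250 m/s

In regeneration the rod-end outflow joins the pump flow into the cap end, so the net volume the pump must supply per unit advance equals the rod cross-section area.
Rod cross-section A_rod = π/4 × (122 mm)² = 11690 mm^2
v = Q_pump / A_rod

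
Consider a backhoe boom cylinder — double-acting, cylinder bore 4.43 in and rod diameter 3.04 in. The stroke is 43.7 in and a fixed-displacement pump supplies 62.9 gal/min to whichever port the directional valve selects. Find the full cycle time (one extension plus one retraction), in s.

t ≈ 4.25 s

Cap-side area A_cap = π/4 × (4.43 in)² = 15.41 in^2
Rod-side annular area A_ann = π/4 × (4.43² − 3.04²) = 8.155 in^2
t_ext = A_cap·L/Q = 2.781 s
t_ret = A_ann·L/Q = 1.472 s
t_cycle = t_ext + t_ret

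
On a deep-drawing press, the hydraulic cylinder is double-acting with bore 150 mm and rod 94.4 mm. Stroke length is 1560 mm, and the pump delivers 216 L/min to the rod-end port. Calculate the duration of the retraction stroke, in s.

t ≈ 4.62 s

Rod-side annular area A_ann = π/4 × (150² − 94.4²) = 10670 mm^2
Swept volume V = A × L; t = V / Q = A·L / Q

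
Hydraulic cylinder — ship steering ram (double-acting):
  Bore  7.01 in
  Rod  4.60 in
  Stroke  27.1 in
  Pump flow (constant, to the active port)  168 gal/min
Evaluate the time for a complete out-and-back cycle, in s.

Cap-side area A_cap = π/4 × (7.01 in)² = 38.59 in^2
Rod-side annular area A_ann = π/4 × (7.01² − 4.60²) = 21.98 in^2
t_ext = A_cap·L/Q = 1.617 s
t_ret = A_ann·L/Q = 0.9207 s
t_cycle = t_ext + t_ret

t ≈ 2.54 s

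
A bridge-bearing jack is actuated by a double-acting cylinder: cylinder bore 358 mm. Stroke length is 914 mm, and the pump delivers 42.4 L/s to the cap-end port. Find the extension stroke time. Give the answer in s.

t ≈ 2.17 s

Cap-side area A_cap = π/4 × (358 mm)² = 1.007e5 mm^2
Swept volume V = A × L; t = V / Q = A·L / Q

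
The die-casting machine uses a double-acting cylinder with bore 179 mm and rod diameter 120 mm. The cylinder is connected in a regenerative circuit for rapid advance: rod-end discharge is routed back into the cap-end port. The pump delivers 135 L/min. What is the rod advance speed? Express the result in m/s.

v ≈ 0.199 m/s

In regeneration the rod-end outflow joins the pump flow into the cap end, so the net volume the pump must supply per unit advance equals the rod cross-section area.
Rod cross-section A_rod = π/4 × (120 mm)² = 11310 mm^2
v = Q_pump / A_rod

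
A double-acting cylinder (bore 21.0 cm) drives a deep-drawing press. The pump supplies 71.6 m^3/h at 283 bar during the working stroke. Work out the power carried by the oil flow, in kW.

W ≈ 563 kW

Hydraulic power = P × Q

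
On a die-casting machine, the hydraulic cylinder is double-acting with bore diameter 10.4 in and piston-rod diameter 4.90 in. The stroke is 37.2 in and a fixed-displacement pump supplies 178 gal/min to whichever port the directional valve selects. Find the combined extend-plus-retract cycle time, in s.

t ≈ 8.20 s

Cap-side area A_cap = π/4 × (10.4 in)² = 84.95 in^2
Rod-side annular area A_ann = π/4 × (10.4² − 4.90²) = 66.09 in^2
t_ext = A_cap·L/Q = 4.611 s
t_ret = A_ann·L/Q = 3.588 s
t_cycle = t_ext + t_ret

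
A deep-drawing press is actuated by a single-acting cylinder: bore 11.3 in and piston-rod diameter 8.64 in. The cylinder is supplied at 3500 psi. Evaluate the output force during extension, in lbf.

Cap-side area A_cap = π/4 × (11.3 in)² = 100.3 in^2
F = P × A_cap = 3500 psi × A_cap

F ≈ 3.51e5 lbf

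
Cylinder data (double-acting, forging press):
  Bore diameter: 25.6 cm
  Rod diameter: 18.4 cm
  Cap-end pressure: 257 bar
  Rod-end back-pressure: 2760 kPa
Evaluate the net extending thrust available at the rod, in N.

Cap-side area A_cap = π/4 × (25.6 cm)² = 514.7 cm^2
Rod-side annular area A_ann = π/4 × (25.6² − 18.4²) = 248.8 cm^2
Net thrust = P_cap·A_cap − P_rod·A_ann = 1.323e6 N − 68670 N

F ≈ 1.25e6 N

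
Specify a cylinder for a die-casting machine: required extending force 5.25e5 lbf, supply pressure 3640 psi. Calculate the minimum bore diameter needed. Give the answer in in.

D ≈ 13.6 in

Extension force acts on the full piston face: F = P × (π/4)D².
D = √(4F / (πP)) = √(4 × 5.25e5 lbf / (π × 3640 psi))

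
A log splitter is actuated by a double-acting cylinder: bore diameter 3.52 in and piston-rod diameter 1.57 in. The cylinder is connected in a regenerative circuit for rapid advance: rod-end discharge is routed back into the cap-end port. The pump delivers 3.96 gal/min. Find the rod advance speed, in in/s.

v ≈ 7.88 in/s

In regeneration the rod-end outflow joins the pump flow into the cap end, so the net volume the pump must supply per unit advance equals the rod cross-section area.
Rod cross-section A_rod = π/4 × (1.57 in)² = 1.936 in^2
v = Q_pump / A_rod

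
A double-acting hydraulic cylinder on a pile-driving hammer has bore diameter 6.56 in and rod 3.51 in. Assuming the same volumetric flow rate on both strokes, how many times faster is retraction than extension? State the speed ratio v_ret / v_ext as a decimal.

Cap-side area A_cap = π/4 × (6.56 in)² = 33.80 in^2
Rod-side annular area A_ann = π/4 × (6.56² − 3.51²) = 24.12 in^2
For equal Q, v ∝ 1/A, so v_ret/v_ext = A_cap/A_ann.

v_ret/v_ext ≈ 1.40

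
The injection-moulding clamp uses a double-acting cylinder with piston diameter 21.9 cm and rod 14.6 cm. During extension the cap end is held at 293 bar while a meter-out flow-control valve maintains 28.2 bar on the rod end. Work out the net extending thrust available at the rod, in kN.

F ≈ 1040 kN

Cap-side area A_cap = π/4 × (21.9 cm)² = 376.7 cm^2
Rod-side annular area A_ann = π/4 × (21.9² − 14.6²) = 209.3 cm^2
Net thrust = P_cap·A_cap − P_rod·A_ann = 1104 kN − 59.01 kN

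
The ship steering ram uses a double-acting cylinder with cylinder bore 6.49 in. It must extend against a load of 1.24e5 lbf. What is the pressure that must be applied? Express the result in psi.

P ≈ 3750 psi

Cap-side area A_cap = π/4 × (6.49 in)² = 33.08 in^2
P = F / A = 1.24e5 lbf / A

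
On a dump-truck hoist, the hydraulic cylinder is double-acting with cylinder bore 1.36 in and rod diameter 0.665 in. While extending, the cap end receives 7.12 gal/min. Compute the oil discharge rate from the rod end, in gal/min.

Q_out ≈ 5.42 gal/min

Cap-side area A_cap = π/4 × (1.36 in)² = 1.453 in^2
Rod-side annular area A_ann = π/4 × (1.36² − 0.665²) = 1.105 in^2
Piston speed v = Q_in/A_cap; rod-end outflow Q_out = v × A_ann = Q_in × A_ann/A_cap.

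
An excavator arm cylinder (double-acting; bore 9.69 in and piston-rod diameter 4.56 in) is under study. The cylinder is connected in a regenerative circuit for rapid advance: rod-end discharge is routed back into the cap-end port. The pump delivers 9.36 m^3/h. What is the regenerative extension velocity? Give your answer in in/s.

In regeneration the rod-end outflow joins the pump flow into the cap end, so the net volume the pump must supply per unit advance equals the rod cross-section area.
Rod cross-section A_rod = π/4 × (4.56 in)² = 16.33 in^2
v = Q_pump / A_rod

v ≈ 9.72 in/s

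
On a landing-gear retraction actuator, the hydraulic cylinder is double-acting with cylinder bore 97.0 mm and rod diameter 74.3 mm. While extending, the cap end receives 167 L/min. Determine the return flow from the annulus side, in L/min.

Q_out ≈ 69.0 L/min

Cap-side area A_cap = π/4 × (97.0 mm)² = 7390 mm^2
Rod-side annular area A_ann = π/4 × (97.0² − 74.3²) = 3054 mm^2
Piston speed v = Q_in/A_cap; rod-end outflow Q_out = v × A_ann = Q_in × A_ann/A_cap.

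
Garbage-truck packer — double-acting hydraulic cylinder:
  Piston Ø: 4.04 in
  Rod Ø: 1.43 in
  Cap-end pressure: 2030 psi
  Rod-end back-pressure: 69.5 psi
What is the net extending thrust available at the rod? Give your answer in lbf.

Cap-side area A_cap = π/4 × (4.04 in)² = 12.82 in^2
Rod-side annular area A_ann = π/4 × (4.04² − 1.43²) = 11.21 in^2
Net thrust = P_cap·A_cap − P_rod·A_ann = 26020 lbf − 779.3 lbf

F ≈ 25200 lbf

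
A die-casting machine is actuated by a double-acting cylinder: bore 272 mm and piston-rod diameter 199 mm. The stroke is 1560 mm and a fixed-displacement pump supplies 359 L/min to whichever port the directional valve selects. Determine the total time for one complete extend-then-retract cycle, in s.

Cap-side area A_cap = π/4 × (272 mm)² = 58110 mm^2
Rod-side annular area A_ann = π/4 × (272² − 199²) = 27000 mm^2
t_ext = A_cap·L/Q = 15.15 s
t_ret = A_ann·L/Q = 7.041 s
t_cycle = t_ext + t_ret

t ≈ 22.2 s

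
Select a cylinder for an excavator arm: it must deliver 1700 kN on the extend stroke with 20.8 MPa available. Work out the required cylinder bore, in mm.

D ≈ 323 mm

Extension force acts on the full piston face: F = P × (π/4)D².
D = √(4F / (πP)) = √(4 × 1700 kN / (π × 20.8 MPa))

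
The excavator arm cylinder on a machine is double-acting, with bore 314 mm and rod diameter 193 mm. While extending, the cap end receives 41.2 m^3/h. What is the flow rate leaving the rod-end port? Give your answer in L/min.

Cap-side area A_cap = π/4 × (314 mm)² = 77440 mm^2
Rod-side annular area A_ann = π/4 × (314² − 193²) = 48180 mm^2
Piston speed v = Q_in/A_cap; rod-end outflow Q_out = v × A_ann = Q_in × A_ann/A_cap.

Q_out ≈ 427 L/min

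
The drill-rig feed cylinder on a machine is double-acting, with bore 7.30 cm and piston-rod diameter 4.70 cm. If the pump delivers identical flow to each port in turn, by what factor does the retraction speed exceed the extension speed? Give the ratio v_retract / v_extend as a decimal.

Cap-side area A_cap = π/4 × (7.30 cm)² = 41.85 cm^2
Rod-side annular area A_ann = π/4 × (7.30² − 4.70²) = 24.50 cm^2
For equal Q, v ∝ 1/A, so v_ret/v_ext = A_cap/A_ann.

v_ret/v_ext ≈ 1.71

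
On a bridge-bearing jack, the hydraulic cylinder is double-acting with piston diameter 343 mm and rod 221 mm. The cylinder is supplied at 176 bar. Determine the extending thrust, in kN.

F ≈ 1630 kN

Cap-side area A_cap = π/4 × (343 mm)² = 92400 mm^2
F = P × A_cap = 176 bar × A_cap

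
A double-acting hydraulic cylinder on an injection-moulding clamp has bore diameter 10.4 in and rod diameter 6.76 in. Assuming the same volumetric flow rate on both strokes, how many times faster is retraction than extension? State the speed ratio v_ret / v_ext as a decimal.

Cap-side area A_cap = π/4 × (10.4 in)² = 84.95 in^2
Rod-side annular area A_ann = π/4 × (10.4² − 6.76²) = 49.06 in^2
For equal Q, v ∝ 1/A, so v_ret/v_ext = A_cap/A_ann.

v_ret/v_ext ≈ 1.73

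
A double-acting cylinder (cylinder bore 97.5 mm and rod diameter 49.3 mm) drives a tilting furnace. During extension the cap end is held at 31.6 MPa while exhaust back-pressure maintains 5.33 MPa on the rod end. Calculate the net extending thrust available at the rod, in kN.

F ≈ 206 kN

Cap-side area A_cap = π/4 × (97.5 mm)² = 7466 mm^2
Rod-side annular area A_ann = π/4 × (97.5² − 49.3²) = 5557 mm^2
Net thrust = P_cap·A_cap − P_rod·A_ann = 235.9 kN − 29.62 kN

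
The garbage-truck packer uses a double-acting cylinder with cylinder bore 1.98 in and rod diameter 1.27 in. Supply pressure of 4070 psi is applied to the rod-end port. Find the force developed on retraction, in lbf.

F ≈ 7380 lbf

Rod-side annular area A_ann = π/4 × (1.98² − 1.27²) = 1.812 in^2
On retraction the pressure acts on the annular area (bore minus rod).
F = P × A_ann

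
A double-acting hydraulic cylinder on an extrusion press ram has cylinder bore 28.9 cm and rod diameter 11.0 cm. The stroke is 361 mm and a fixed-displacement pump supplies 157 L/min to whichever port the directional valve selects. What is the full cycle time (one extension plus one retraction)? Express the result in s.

t ≈ 16.8 s

Cap-side area A_cap = π/4 × (28.9 cm)² = 656.0 cm^2
Rod-side annular area A_ann = π/4 × (28.9² − 11.0²) = 560.9 cm^2
t_ext = A_cap·L/Q = 9.050 s
t_ret = A_ann·L/Q = 7.739 s
t_cycle = t_ext + t_ret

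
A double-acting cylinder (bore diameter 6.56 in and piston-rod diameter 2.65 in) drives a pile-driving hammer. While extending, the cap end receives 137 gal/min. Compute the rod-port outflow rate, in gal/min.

Q_out ≈ 115 gal/min

Cap-side area A_cap = π/4 × (6.56 in)² = 33.80 in^2
Rod-side annular area A_ann = π/4 × (6.56² − 2.65²) = 28.28 in^2
Piston speed v = Q_in/A_cap; rod-end outflow Q_out = v × A_ann = Q_in × A_ann/A_cap.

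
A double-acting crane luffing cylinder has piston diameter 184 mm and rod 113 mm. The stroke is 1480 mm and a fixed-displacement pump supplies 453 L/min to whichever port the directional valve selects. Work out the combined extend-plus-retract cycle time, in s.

t ≈ 8.46 s

Cap-side area A_cap = π/4 × (184 mm)² = 26590 mm^2
Rod-side annular area A_ann = π/4 × (184² − 113²) = 16560 mm^2
t_ext = A_cap·L/Q = 5.212 s
t_ret = A_ann·L/Q = 3.247 s
t_cycle = t_ext + t_ret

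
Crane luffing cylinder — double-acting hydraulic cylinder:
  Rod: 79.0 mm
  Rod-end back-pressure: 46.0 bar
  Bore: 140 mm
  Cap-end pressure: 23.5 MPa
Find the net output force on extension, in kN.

F ≈ 313 kN

Cap-side area A_cap = π/4 × (140 mm)² = 15390 mm^2
Rod-side annular area A_ann = π/4 × (140² − 79.0²) = 10490 mm^2
Net thrust = P_cap·A_cap − P_rod·A_ann = 361.8 kN − 48.26 kN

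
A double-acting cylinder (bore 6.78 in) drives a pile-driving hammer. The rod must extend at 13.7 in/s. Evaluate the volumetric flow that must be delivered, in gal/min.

Q ≈ 128 gal/min

Cap-side area A_cap = π/4 × (6.78 in)² = 36.10 in^2
Q = A × v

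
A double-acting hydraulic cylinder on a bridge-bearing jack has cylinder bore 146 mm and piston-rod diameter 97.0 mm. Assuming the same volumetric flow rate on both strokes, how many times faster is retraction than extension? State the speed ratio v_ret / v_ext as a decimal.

Cap-side area A_cap = π/4 × (146 mm)² = 16740 mm^2
Rod-side annular area A_ann = π/4 × (146² − 97.0²) = 9352 mm^2
For equal Q, v ∝ 1/A, so v_ret/v_ext = A_cap/A_ann.

v_ret/v_ext ≈ 1.79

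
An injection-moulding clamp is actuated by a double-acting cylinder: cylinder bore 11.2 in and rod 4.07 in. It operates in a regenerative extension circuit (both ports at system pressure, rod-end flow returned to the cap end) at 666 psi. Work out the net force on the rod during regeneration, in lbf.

F ≈ 8660 lbf

With equal pressure on both faces, forces on the annular region cancel; the net push is pressure × rod cross-section.
Rod cross-section A_rod = π/4 × (4.07 in)² = 13.01 in^2
F = P × A_rod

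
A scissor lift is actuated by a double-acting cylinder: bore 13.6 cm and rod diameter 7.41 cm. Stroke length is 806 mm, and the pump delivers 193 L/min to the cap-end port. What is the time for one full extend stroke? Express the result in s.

t ≈ 3.64 s

Cap-side area A_cap = π/4 × (13.6 cm)² = 145.3 cm^2
Swept volume V = A × L; t = V / Q = A·L / Q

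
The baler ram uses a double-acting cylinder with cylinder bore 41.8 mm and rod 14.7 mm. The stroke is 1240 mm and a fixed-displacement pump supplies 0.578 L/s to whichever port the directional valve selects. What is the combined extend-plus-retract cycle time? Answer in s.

t ≈ 5.52 s

Cap-side area A_cap = π/4 × (41.8 mm)² = 1372 mm^2
Rod-side annular area A_ann = π/4 × (41.8² − 14.7²) = 1203 mm^2
t_ext = A_cap·L/Q = 2.944 s
t_ret = A_ann·L/Q = 2.580 s
t_cycle = t_ext + t_ret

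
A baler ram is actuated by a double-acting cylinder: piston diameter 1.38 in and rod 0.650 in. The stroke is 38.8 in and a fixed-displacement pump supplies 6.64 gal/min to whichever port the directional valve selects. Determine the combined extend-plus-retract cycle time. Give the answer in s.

t ≈ 4.04 s

Cap-side area A_cap = π/4 × (1.38 in)² = 1.496 in^2
Rod-side annular area A_ann = π/4 × (1.38² − 0.650²) = 1.164 in^2
t_ext = A_cap·L/Q = 2.270 s
t_ret = A_ann·L/Q = 1.766 s
t_cycle = t_ext + t_ret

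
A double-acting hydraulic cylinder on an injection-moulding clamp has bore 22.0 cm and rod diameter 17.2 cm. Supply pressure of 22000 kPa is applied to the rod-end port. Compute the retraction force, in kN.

Rod-side annular area A_ann = π/4 × (22.0² − 17.2²) = 147.8 cm^2
On retraction the pressure acts on the annular area (bore minus rod).
F = P × A_ann

F ≈ 325 kN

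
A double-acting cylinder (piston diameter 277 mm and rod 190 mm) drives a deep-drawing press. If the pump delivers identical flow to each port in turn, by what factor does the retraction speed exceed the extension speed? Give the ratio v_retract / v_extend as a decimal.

Cap-side area A_cap = π/4 × (277 mm)² = 60260 mm^2
Rod-side annular area A_ann = π/4 × (277² − 190²) = 31910 mm^2
For equal Q, v ∝ 1/A, so v_ret/v_ext = A_cap/A_ann.

v_ret/v_ext ≈ 1.89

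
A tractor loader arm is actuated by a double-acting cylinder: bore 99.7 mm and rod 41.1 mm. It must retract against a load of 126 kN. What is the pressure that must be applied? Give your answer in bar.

P ≈ 194 bar

Rod-side annular area A_ann = π/4 × (99.7² − 41.1²) = 6480 mm^2
Retraction: pressure acts on the annular area.
P = F / A = 126 kN / A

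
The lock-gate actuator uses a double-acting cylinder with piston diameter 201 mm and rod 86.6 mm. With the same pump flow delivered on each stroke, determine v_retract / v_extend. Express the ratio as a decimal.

Cap-side area A_cap = π/4 × (201 mm)² = 31730 mm^2
Rod-side annular area A_ann = π/4 × (201² − 86.6²) = 25840 mm^2
For equal Q, v ∝ 1/A, so v_ret/v_ext = A_cap/A_ann.

v_ret/v_ext ≈ 1.23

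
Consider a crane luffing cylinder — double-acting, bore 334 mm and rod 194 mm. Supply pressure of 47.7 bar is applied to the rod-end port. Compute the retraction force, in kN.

Rod-side annular area A_ann = π/4 × (334² − 194²) = 58060 mm^2
On retraction the pressure acts on the annular area (bore minus rod).
F = P × A_ann

F ≈ 277 kN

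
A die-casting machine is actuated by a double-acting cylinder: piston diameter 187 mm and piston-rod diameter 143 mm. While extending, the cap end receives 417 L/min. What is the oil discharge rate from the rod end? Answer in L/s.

Q_out ≈ 2.89 L/s

Cap-side area A_cap = π/4 × (187 mm)² = 27460 mm^2
Rod-side annular area A_ann = π/4 × (187² − 143²) = 11400 mm^2
Piston speed v = Q_in/A_cap; rod-end outflow Q_out = v × A_ann = Q_in × A_ann/A_cap.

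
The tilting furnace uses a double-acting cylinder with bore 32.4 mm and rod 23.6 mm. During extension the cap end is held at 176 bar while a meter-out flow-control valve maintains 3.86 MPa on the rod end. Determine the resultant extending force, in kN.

F ≈ 13.0 kN

Cap-side area A_cap = π/4 × (32.4 mm)² = 824.5 mm^2
Rod-side annular area A_ann = π/4 × (32.4² − 23.6²) = 387.0 mm^2
Net thrust = P_cap·A_cap − P_rod·A_ann = 14.51 kN − 1.494 kN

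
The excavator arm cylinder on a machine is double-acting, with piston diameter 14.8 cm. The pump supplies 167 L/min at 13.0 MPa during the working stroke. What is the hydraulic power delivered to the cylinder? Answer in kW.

Hydraulic power = P × Q

W ≈ 36.2 kW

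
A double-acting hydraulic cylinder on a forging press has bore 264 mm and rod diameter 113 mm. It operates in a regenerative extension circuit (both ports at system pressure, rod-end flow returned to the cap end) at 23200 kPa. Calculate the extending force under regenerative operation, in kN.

F ≈ 233 kN

With equal pressure on both faces, forces on the annular region cancel; the net push is pressure × rod cross-section.
Rod cross-section A_rod = π/4 × (113 mm)² = 10030 mm^2
F = P × A_rod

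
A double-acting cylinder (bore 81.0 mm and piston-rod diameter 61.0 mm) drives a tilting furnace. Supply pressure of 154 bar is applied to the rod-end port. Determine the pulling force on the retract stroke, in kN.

F ≈ 34.4 kN

Rod-side annular area A_ann = π/4 × (81.0² − 61.0²) = 2231 mm^2
On retraction the pressure acts on the annular area (bore minus rod).
F = P × A_ann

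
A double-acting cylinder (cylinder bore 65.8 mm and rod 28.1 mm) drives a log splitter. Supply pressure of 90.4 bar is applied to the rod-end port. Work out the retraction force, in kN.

F ≈ 25.1 kN

Rod-side annular area A_ann = π/4 × (65.8² − 28.1²) = 2780 mm^2
On retraction the pressure acts on the annular area (bore minus rod).
F = P × A_ann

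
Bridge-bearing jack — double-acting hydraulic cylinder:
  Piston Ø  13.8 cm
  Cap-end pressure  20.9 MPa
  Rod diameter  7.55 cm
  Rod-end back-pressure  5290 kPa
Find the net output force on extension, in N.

Cap-side area A_cap = π/4 × (13.8 cm)² = 149.6 cm^2
Rod-side annular area A_ann = π/4 × (13.8² − 7.55²) = 104.8 cm^2
Net thrust = P_cap·A_cap − P_rod·A_ann = 3.126e5 N − 55440 N

F ≈ 2.57e5 N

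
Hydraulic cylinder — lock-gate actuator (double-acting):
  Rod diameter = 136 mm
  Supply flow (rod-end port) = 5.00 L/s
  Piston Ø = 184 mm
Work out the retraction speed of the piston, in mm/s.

Rod-side annular area A_ann = π/4 × (184² − 136²) = 12060 mm^2
Flow into the rod-end port fills the annular volume.
v = Q / A

v ≈ 414 mm/s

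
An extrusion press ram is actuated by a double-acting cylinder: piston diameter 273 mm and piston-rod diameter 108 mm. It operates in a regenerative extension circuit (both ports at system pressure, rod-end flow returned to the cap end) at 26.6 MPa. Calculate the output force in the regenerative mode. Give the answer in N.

F ≈ 2.44e5 N

With equal pressure on both faces, forces on the annular region cancel; the net push is pressure × rod cross-section.
Rod cross-section A_rod = π/4 × (108 mm)² = 9161 mm^2
F = P × A_rod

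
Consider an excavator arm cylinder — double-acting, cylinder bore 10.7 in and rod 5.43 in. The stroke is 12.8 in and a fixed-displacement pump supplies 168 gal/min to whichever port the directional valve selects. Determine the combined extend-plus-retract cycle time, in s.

t ≈ 3.10 s

Cap-side area A_cap = π/4 × (10.7 in)² = 89.92 in^2
Rod-side annular area A_ann = π/4 × (10.7² − 5.43²) = 66.76 in^2
t_ext = A_cap·L/Q = 1.779 s
t_ret = A_ann·L/Q = 1.321 s
t_cycle = t_ext + t_ret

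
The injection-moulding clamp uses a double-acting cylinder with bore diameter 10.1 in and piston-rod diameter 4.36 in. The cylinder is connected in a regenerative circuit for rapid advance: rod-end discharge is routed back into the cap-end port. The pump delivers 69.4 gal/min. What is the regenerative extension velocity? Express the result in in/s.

In regeneration the rod-end outflow joins the pump flow into the cap end, so the net volume the pump must supply per unit advance equals the rod cross-section area.
Rod cross-section A_rod = π/4 × (4.36 in)² = 14.93 in^2
v = Q_pump / A_rod

v ≈ 17.9 in/s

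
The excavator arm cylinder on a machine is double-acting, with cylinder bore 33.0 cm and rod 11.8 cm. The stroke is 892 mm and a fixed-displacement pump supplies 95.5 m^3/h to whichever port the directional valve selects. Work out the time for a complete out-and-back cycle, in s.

Cap-side area A_cap = π/4 × (33.0 cm)² = 855.3 cm^2
Rod-side annular area A_ann = π/4 × (33.0² − 11.8²) = 745.9 cm^2
t_ext = A_cap·L/Q = 2.876 s
t_ret = A_ann·L/Q = 2.508 s
t_cycle = t_ext + t_ret

t ≈ 5.38 s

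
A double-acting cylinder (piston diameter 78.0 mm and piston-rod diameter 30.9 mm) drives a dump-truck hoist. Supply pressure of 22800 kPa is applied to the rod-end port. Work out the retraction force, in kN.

F ≈ 91.8 kN

Rod-side annular area A_ann = π/4 × (78.0² − 30.9²) = 4028 mm^2
On retraction the pressure acts on the annular area (bore minus rod).
F = P × A_ann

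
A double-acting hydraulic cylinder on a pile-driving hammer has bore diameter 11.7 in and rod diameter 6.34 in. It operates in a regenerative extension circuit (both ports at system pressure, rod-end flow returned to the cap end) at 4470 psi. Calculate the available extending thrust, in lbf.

With equal pressure on both faces, forces on the annular region cancel; the net push is pressure × rod cross-section.
Rod cross-section A_rod = π/4 × (6.34 in)² = 31.57 in^2
F = P × A_rod

F ≈ 1.41e5 lbf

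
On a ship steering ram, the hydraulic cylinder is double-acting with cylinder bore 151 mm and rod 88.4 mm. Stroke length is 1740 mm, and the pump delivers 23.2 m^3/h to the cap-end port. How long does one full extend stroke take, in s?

t ≈ 4.84 s

Cap-side area A_cap = π/4 × (151 mm)² = 17910 mm^2
Swept volume V = A × L; t = V / Q = A·L / Q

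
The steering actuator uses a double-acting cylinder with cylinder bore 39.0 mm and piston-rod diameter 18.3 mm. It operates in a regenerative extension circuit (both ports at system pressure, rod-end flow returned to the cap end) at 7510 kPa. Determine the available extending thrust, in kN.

F ≈ 1.98 kN

With equal pressure on both faces, forces on the annular region cancel; the net push is pressure × rod cross-section.
Rod cross-section A_rod = π/4 × (18.3 mm)² = 263.0 mm^2
F = P × A_rod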